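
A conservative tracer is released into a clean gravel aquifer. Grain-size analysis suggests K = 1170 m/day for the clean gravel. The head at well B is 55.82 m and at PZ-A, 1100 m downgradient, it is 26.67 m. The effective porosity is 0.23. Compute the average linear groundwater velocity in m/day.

135

Hydraulic gradient i = (55.82 − 26.67) / 1100 = 29.15 / 1100 = 0.02650.
Darcy flux q = K · i = 1170 × 0.02650 = 31.00 m/day.
Seepage velocity v = q / n_e = 31.00 / 0.23 = 134.8 m/day.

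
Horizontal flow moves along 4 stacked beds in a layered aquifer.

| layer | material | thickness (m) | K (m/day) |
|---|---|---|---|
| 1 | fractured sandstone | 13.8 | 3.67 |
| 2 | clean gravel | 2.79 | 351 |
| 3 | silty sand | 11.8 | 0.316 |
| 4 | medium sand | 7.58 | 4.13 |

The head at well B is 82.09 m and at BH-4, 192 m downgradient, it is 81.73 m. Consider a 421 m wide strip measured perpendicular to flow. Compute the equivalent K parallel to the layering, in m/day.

Flow is parallel to layering, so each bed carries its own Darcy discharge and the transmissivities add.
Σ(K_i·b_i) = 3.67×13.8 + 351×2.79 + 0.316×11.8 + 4.13×7.58 = 1065 m²/day.
Total thickness b = 35.97 m, so K_eq = Σ(K_i·b_i)/b = 29.61 m/day.

29.6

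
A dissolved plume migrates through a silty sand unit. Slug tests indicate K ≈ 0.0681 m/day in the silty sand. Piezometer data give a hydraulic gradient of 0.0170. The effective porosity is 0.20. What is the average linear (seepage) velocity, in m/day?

0.00579

Hydraulic gradient i = 0.0170.
Darcy flux q = K · i = 0.06810 × 0.01700 = 0.001158 m/day.
Seepage velocity v = q / n_e = 0.001158 / 0.20 = 0.005788 m/day.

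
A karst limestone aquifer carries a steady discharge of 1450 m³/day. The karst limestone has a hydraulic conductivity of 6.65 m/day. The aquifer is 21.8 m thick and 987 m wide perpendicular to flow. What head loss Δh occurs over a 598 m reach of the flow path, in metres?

Cross-sectional area A = 987 × 21.8 = 21517 m².
From Q = K·A·i, i = Q / (K·A) = 1450 / (6.650 × 21517) = 0.01013.
Head loss Δh = i · L = 0.01013 × 598 = 6.060 m.

6.06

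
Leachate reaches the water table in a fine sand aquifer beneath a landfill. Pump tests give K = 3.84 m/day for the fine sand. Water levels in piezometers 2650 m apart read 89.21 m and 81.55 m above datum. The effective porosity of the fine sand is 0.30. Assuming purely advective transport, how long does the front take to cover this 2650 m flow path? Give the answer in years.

Hydraulic gradient i = (89.21 − 81.55) / 2650 = 7.66 / 2650 = 0.002891.
Darcy flux q = K · i = 3.840 × 0.002891 = 0.01110 m/day.
Seepage velocity v = q / n_e = 0.01110 / 0.30 = 0.03700 m/day.
Travel time t = L / v = 2650 / 0.03700 = 71623 days = 196.1 years.

196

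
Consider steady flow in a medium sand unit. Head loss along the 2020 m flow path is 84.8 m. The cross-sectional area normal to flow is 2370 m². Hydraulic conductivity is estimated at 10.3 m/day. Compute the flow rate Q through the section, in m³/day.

Hydraulic gradient i = Δh / L = 84.8 / 2020 = 0.04198.
Darcy's law: Q = K · A · i = 10.30 × 2370 × 0.04198 = 1025 m³/day.

1020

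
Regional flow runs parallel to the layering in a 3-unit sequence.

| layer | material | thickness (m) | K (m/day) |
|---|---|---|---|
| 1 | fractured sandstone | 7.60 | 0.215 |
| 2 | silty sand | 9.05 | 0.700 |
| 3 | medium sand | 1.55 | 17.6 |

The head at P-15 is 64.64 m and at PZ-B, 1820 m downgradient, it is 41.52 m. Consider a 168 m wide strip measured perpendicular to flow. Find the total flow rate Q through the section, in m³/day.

Flow is parallel to layering, so each bed carries its own Darcy discharge and the transmissivities add.
Σ(K_i·b_i) = 0.215×7.60 + 0.700×9.05 + 17.6×1.55 = 35.25 m²/day.
Hydraulic gradient i = (64.64 − 41.52) / 1820 = 23.12 / 1820 = 0.01270.
Q = Σ(K_i·b_i) · W · i = 35.25 × 168 × 0.01270 = 75.23 m³/day.

75.2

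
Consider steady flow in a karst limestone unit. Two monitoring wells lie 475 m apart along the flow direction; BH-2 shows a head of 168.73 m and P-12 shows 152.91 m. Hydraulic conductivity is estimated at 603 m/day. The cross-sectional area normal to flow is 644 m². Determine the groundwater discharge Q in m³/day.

Hydraulic gradient i = (168.73 − 152.91) / 475 = 15.82 / 475 = 0.03331.
Darcy's law: Q = K · A · i = 603.0 × 644.0 × 0.03331 = 12933 m³/day.

12900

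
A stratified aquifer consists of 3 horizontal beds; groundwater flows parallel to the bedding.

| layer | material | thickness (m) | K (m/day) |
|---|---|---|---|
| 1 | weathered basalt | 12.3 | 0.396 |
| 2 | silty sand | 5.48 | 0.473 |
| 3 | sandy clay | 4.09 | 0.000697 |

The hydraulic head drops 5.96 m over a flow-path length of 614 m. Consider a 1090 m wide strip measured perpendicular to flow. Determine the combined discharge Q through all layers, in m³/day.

Flow is parallel to layering, so each bed carries its own Darcy discharge and the transmissivities add.
Σ(K_i·b_i) = 0.396×12.3 + 0.473×5.48 + 0.000697×4.09 = 7.466 m²/day.
Hydraulic gradient i = Δh / L = 5.96 / 614 = 0.009707.
Q = Σ(K_i·b_i) · W · i = 7.466 × 1090 × 0.009707 = 78.99 m³/day.

79.0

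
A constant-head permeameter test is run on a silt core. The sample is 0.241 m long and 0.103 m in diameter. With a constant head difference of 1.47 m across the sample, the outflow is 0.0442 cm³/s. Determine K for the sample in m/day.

0.0751

Cross-sectional area A = π·(d/2)² = π × (0.103/2)² = 0.008332 m².
Convert discharge: 0.0442 cm³/s = 4.420e-08 m³/s.
Darcy's law rearranged: K = Q·L / (A·Δh) = 4.420e-08 × 0.241 / (0.008332 × 1.47) = 8.697e-07 m/s = 0.07514 m/day.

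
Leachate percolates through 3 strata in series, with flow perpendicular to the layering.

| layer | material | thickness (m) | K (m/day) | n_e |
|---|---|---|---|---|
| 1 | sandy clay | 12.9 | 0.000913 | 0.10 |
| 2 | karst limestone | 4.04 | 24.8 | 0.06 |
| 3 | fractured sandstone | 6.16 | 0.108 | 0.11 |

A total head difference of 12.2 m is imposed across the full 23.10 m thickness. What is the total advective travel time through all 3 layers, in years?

With flow normal to the layers, continuity requires the same specific discharge q through every layer.
Σ(b_i/K_i) = 12.9/0.000913 + 4.04/24.8 + 6.16/0.108 = 14186 d.
q = Δh / Σ(b_i/K_i) = 12.2 / 14186 = 0.0008600 m/day.
In each layer the seepage velocity is v_i = q/n_i, so the layer transit time is t_i = b_i·n_i / q:
  layer 1 (sandy clay): t_1 = 12.9 × 0.10 / 0.0008600 = 1500 d
  layer 2 (karst limestone): t_2 = 4.04 × 0.06 / 0.0008600 = 281.9 d
  layer 3 (fractured sandstone): t_3 = 6.16 × 0.11 / 0.0008600 = 787.9 d
Total t = Σ t_i = 2570 days = 7.036 years.

7.04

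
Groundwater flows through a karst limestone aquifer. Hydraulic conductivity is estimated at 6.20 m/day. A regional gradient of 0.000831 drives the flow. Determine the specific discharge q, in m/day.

Hydraulic gradient i = 0.000831.
Specific discharge q = K · i = 6.200 × 0.0008310 = 0.005152 m/day.

0.00515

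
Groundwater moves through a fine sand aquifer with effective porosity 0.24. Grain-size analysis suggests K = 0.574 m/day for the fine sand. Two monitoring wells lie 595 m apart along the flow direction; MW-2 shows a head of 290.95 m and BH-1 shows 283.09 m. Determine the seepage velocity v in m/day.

Hydraulic gradient i = (290.95 − 283.09) / 595 = 7.86 / 595 = 0.01321.
Darcy flux q = K · i = 0.5740 × 0.01321 = 0.007583 m/day.
Seepage velocity v = q / n_e = 0.007583 / 0.24 = 0.03159 m/day.

0.0316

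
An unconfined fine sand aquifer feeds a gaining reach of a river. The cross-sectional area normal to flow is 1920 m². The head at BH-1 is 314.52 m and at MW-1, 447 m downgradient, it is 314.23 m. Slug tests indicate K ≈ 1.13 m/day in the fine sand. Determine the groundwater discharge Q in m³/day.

Hydraulic gradient i = (314.52 − 314.23) / 447 = 0.29 / 447 = 0.0006488.
Darcy's law: Q = K · A · i = 1.130 × 1920 × 0.0006488 = 1.408 m³/day.

1.41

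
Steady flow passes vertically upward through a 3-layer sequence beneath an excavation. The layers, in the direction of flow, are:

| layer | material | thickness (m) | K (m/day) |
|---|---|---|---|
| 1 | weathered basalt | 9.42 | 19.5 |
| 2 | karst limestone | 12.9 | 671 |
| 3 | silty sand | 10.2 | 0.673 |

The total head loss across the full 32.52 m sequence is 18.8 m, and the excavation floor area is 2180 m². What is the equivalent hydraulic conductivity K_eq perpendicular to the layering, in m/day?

Flow is perpendicular to layering, so the layers act in series and the equivalent K is the thickness-weighted harmonic mean.
Total thickness L = 9.42 + 12.9 + 10.2 = 32.52 m.
Σ(b_i/K_i) = 9.42/19.5 + 12.9/671 + 10.2/0.673 = 15.66 d.
K_eq = L / Σ(b_i/K_i) = 32.52 / 15.66 = 2.077 m/day.

2.08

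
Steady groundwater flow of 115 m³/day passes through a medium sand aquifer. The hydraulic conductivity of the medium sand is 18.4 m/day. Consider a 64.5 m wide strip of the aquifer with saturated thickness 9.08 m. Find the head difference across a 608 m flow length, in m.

6.49

Cross-sectional area A = 64.5 × 9.08 = 585.7 m².
From Q = K·A·i, i = Q / (K·A) = 115 / (18.40 × 585.7) = 0.01067.
Head loss Δh = i · L = 0.01067 × 608 = 6.488 m.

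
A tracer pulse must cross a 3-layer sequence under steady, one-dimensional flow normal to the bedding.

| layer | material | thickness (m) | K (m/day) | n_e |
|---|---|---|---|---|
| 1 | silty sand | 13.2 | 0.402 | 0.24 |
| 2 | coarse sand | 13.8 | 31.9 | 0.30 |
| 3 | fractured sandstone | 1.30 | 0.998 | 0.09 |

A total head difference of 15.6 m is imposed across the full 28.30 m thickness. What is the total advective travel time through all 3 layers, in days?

With flow normal to the layers, continuity requires the same specific discharge q through every layer.
Σ(b_i/K_i) = 13.2/0.402 + 13.8/31.9 + 1.30/0.998 = 34.57 d.
q = Δh / Σ(b_i/K_i) = 15.6 / 34.57 = 0.4512 m/day.
In each layer the seepage velocity is v_i = q/n_i, so the layer transit time is t_i = b_i·n_i / q:
  layer 1 (silty sand): t_1 = 13.2 × 0.24 / 0.4512 = 7.021 d
  layer 2 (coarse sand): t_2 = 13.8 × 0.30 / 0.4512 = 9.175 d
  layer 3 (fractured sandstone): t_3 = 1.30 × 0.09 / 0.4512 = 0.2593 d
Total t = Σ t_i = 16.45 days.

16.5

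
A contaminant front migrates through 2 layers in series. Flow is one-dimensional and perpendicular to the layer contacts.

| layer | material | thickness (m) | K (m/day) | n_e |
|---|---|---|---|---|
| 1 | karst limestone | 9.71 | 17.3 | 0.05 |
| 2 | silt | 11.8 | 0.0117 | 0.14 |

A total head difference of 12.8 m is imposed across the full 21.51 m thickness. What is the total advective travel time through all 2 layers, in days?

169

With flow normal to the layers, continuity requires the same specific discharge q through every layer.
Σ(b_i/K_i) = 9.71/17.3 + 11.8/0.0117 = 1009 d.
q = Δh / Σ(b_i/K_i) = 12.8 / 1009 = 0.01268 m/day.
In each layer the seepage velocity is v_i = q/n_i, so the layer transit time is t_i = b_i·n_i / q:
  layer 1 (karst limestone): t_1 = 9.71 × 0.05 / 0.01268 = 38.28 d
  layer 2 (silt): t_2 = 11.8 × 0.14 / 0.01268 = 130.2 d
Total t = Σ t_i = 168.5 days.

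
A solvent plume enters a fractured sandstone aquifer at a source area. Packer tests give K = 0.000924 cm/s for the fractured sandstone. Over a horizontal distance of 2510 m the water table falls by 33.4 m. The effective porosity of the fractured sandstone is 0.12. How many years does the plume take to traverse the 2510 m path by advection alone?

Convert K: 0.000924 cm/s × 864 = 0.7983 m/day.
Hydraulic gradient i = Δh / L = 33.4 / 2510 = 0.01331.
Darcy flux q = K · i = 0.7983 × 0.01331 = 0.01062 m/day.
Seepage velocity v = q / n_e = 0.01062 / 0.12 = 0.08853 m/day.
Travel time t = L / v = 2510 / 0.08853 = 28353 days = 77.63 years.

77.6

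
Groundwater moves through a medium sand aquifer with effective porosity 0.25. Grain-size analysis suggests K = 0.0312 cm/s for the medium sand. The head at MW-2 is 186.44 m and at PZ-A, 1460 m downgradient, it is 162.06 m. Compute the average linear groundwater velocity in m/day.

Convert K: 0.0312 cm/s × 864 = 26.96 m/day.
Hydraulic gradient i = (186.44 − 162.06) / 1460 = 24.38 / 1460 = 0.01670.
Darcy flux q = K · i = 26.96 × 0.01670 = 0.4501 m/day.
Seepage velocity v = q / n_e = 0.4501 / 0.25 = 1.801 m/day.

1.80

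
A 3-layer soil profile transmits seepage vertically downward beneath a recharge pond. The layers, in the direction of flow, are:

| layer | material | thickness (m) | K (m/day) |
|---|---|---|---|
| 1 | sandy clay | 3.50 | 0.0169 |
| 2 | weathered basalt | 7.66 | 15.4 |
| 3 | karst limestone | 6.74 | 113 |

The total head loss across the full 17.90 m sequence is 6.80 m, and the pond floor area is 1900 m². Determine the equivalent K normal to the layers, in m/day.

Flow is perpendicular to layering, so the layers act in series and the equivalent K is the thickness-weighted harmonic mean.
Total thickness L = 3.50 + 7.66 + 6.74 = 17.90 m.
Σ(b_i/K_i) = 3.50/0.0169 + 7.66/15.4 + 6.74/113 = 207.7 d.
K_eq = L / Σ(b_i/K_i) = 17.90 / 207.7 = 0.08620 m/day.

0.0862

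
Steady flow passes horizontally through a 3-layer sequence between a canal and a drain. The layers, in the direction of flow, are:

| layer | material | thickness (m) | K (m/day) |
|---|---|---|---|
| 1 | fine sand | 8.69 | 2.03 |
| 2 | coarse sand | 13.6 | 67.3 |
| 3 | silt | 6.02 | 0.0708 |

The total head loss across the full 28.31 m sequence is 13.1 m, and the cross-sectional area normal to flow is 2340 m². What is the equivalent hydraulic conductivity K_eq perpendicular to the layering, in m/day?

0.316

Flow is perpendicular to layering, so the layers act in series and the equivalent K is the thickness-weighted harmonic mean.
Total thickness L = 8.69 + 13.6 + 6.02 = 28.31 m.
Σ(b_i/K_i) = 8.69/2.03 + 13.6/67.3 + 6.02/0.0708 = 89.51 d.
K_eq = L / Σ(b_i/K_i) = 28.31 / 89.51 = 0.3163 m/day.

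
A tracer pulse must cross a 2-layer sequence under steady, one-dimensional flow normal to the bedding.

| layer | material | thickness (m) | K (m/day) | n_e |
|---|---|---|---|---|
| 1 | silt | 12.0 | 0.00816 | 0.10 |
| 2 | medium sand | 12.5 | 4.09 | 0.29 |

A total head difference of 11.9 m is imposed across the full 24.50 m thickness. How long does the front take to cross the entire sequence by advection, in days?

598

With flow normal to the layers, continuity requires the same specific discharge q through every layer.
Σ(b_i/K_i) = 12.0/0.00816 + 12.5/4.09 = 1474 d.
q = Δh / Σ(b_i/K_i) = 11.9 / 1474 = 0.008075 m/day.
In each layer the seepage velocity is v_i = q/n_i, so the layer transit time is t_i = b_i·n_i / q:
  layer 1 (silt): t_1 = 12.0 × 0.10 / 0.008075 = 148.6 d
  layer 2 (medium sand): t_2 = 12.5 × 0.29 / 0.008075 = 448.9 d
Total t = Σ t_i = 597.5 days.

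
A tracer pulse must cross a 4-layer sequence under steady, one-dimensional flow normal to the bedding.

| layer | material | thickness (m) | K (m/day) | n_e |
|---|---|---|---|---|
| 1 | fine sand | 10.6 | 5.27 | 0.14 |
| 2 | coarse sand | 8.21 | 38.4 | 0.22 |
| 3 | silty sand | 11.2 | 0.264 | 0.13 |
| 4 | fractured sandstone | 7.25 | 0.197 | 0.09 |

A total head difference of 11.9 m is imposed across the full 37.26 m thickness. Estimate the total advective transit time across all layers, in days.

With flow normal to the layers, continuity requires the same specific discharge q through every layer.
Σ(b_i/K_i) = 10.6/5.27 + 8.21/38.4 + 11.2/0.264 + 7.25/0.197 = 81.45 d.
q = Δh / Σ(b_i/K_i) = 11.9 / 81.45 = 0.1461 m/day.
In each layer the seepage velocity is v_i = q/n_i, so the layer transit time is t_i = b_i·n_i / q:
  layer 1 (fine sand): t_1 = 10.6 × 0.14 / 0.1461 = 10.16 d
  layer 2 (coarse sand): t_2 = 8.21 × 0.22 / 0.1461 = 12.36 d
  layer 3 (silty sand): t_3 = 11.2 × 0.13 / 0.1461 = 9.966 d
  layer 4 (fractured sandstone): t_4 = 7.25 × 0.09 / 0.1461 = 4.466 d
Total t = Σ t_i = 36.95 days.

37.0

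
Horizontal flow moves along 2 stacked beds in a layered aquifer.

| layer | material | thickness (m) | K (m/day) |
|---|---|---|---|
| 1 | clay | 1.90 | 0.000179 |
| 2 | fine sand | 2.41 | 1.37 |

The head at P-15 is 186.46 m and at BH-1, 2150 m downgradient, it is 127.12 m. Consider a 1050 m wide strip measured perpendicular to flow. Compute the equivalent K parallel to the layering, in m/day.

0.766

Flow is parallel to layering, so each bed carries its own Darcy discharge and the transmissivities add.
Σ(K_i·b_i) = 0.000179×1.90 + 1.37×2.41 = 3.302 m²/day.
Total thickness b = 4.310 m, so K_eq = Σ(K_i·b_i)/b = 0.7661 m/day.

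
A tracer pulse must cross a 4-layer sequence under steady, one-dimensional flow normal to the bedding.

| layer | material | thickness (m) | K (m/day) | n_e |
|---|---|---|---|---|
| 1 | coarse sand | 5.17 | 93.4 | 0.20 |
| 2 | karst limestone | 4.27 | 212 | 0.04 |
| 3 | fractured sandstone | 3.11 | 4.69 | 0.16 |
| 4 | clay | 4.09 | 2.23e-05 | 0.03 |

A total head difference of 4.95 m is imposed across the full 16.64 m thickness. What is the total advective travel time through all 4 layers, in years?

With flow normal to the layers, continuity requires the same specific discharge q through every layer.
Σ(b_i/K_i) = 5.17/93.4 + 4.27/212 + 3.11/4.69 + 4.09/2.23e-05 = 1.834e+05 d.
q = Δh / Σ(b_i/K_i) = 4.95 / 1.834e+05 = 2.699e-05 m/day.
In each layer the seepage velocity is v_i = q/n_i, so the layer transit time is t_i = b_i·n_i / q:
  layer 1 (coarse sand): t_1 = 5.17 × 0.20 / 2.699e-05 = 38312 d
  layer 2 (karst limestone): t_2 = 4.27 × 0.04 / 2.699e-05 = 6329 d
  layer 3 (fractured sandstone): t_3 = 3.11 × 0.16 / 2.699e-05 = 18437 d
  layer 4 (clay): t_4 = 4.09 × 0.03 / 2.699e-05 = 4546 d
Total t = Σ t_i = 67624 days = 185.1 years.

185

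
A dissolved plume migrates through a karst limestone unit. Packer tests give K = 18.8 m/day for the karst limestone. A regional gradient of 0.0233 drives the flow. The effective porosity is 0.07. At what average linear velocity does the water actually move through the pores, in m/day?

Hydraulic gradient i = 0.0233.
Darcy flux q = K · i = 18.80 × 0.02330 = 0.4380 m/day.
Seepage velocity v = q / n_e = 0.4380 / 0.07 = 6.258 m/day.

6.26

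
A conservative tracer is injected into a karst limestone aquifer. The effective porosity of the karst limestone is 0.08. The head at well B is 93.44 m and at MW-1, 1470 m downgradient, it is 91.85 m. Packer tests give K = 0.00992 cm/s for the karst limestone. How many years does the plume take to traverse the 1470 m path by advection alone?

34.7

Convert K: 0.00992 cm/s × 864 = 8.571 m/day.
Hydraulic gradient i = (93.44 − 91.85) / 1470 = 1.59 / 1470 = 0.001082.
Darcy flux q = K · i = 8.571 × 0.001082 = 0.009271 m/day.
Seepage velocity v = q / n_e = 0.009271 / 0.08 = 0.1159 m/day.
Travel time t = L / v = 1470 / 0.1159 = 12685 days = 34.73 years.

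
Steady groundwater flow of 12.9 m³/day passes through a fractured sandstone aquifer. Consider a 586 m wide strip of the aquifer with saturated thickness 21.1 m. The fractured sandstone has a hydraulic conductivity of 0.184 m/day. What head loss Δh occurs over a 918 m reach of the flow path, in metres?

Cross-sectional area A = 586 × 21.1 = 12365 m².
From Q = K·A·i, i = Q / (K·A) = 12.9 / (0.1840 × 12365) = 0.005670.
Head loss Δh = i · L = 0.005670 × 918 = 5.205 m.

5.21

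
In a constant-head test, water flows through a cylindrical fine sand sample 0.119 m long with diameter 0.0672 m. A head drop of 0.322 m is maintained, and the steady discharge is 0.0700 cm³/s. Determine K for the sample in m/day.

0.630

Cross-sectional area A = π·(d/2)² = π × (0.0672/2)² = 0.003547 m².
Convert discharge: 0.0700 cm³/s = 7.000e-08 m³/s.
Darcy's law rearranged: K = Q·L / (A·Δh) = 7.000e-08 × 0.119 / (0.003547 × 0.322) = 7.294e-06 m/s = 0.6302 m/day.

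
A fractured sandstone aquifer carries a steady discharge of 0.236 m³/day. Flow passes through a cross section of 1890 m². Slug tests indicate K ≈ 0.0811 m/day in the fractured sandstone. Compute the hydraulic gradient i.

From Q = K·A·i, i = Q / (K·A) = 0.236 / (0.08110 × 1890) = 0.001540.

0.00154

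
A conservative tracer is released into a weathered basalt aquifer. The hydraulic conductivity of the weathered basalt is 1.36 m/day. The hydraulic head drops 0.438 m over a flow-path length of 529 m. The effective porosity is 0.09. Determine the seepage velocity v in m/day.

0.0125

Hydraulic gradient i = Δh / L = 0.438 / 529 = 0.0008280.
Darcy flux q = K · i = 1.360 × 0.0008280 = 0.001126 m/day.
Seepage velocity v = q / n_e = 0.001126 / 0.09 = 0.01251 m/day.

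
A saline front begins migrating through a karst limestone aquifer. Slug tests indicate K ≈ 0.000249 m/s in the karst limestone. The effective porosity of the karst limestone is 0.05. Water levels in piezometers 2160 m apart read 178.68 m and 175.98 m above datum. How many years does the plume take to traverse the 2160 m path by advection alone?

11.0

Convert K: 0.000249 m/s × 86400 = 21.51 m/day.
Hydraulic gradient i = (178.68 − 175.98) / 2160 = 2.7 / 2160 = 0.001250.
Darcy flux q = K · i = 21.51 × 0.001250 = 0.02689 m/day.
Seepage velocity v = q / n_e = 0.02689 / 0.05 = 0.5378 m/day.
Travel time t = L / v = 2160 / 0.5378 = 4016 days = 11.00 years.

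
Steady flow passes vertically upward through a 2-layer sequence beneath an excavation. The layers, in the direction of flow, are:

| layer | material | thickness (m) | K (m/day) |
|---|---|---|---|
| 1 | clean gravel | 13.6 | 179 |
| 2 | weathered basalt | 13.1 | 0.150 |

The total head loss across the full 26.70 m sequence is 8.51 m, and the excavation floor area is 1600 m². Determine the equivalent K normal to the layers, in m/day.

Flow is perpendicular to layering, so the layers act in series and the equivalent K is the thickness-weighted harmonic mean.
Total thickness L = 13.6 + 13.1 = 26.70 m.
Σ(b_i/K_i) = 13.6/179 + 13.1/0.150 = 87.41 d.
K_eq = L / Σ(b_i/K_i) = 26.70 / 87.41 = 0.3055 m/day.

0.305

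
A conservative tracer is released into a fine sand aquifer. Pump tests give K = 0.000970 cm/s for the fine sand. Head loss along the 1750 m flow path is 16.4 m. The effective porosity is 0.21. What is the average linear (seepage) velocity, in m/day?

0.0374

Convert K: 0.000970 cm/s × 864 = 0.8381 m/day.
Hydraulic gradient i = Δh / L = 16.4 / 1750 = 0.009371.
Darcy flux q = K · i = 0.8381 × 0.009371 = 0.007854 m/day.
Seepage velocity v = q / n_e = 0.007854 / 0.21 = 0.03740 m/day.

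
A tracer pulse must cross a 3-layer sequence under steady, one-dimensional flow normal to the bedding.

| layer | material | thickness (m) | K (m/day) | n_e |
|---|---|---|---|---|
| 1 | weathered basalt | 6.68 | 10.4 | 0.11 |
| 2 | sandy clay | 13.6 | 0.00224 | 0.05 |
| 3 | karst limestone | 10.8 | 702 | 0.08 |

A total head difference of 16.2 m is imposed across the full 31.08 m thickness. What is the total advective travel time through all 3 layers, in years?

2.34

With flow normal to the layers, continuity requires the same specific discharge q through every layer.
Σ(b_i/K_i) = 6.68/10.4 + 13.6/0.00224 + 10.8/702 = 6072 d.
q = Δh / Σ(b_i/K_i) = 16.2 / 6072 = 0.002668 m/day.
In each layer the seepage velocity is v_i = q/n_i, so the layer transit time is t_i = b_i·n_i / q:
  layer 1 (weathered basalt): t_1 = 6.68 × 0.11 / 0.002668 = 275.4 d
  layer 2 (sandy clay): t_2 = 13.6 × 0.05 / 0.002668 = 254.9 d
  layer 3 (karst limestone): t_3 = 10.8 × 0.08 / 0.002668 = 323.8 d
Total t = Σ t_i = 854.1 days = 2.339 years.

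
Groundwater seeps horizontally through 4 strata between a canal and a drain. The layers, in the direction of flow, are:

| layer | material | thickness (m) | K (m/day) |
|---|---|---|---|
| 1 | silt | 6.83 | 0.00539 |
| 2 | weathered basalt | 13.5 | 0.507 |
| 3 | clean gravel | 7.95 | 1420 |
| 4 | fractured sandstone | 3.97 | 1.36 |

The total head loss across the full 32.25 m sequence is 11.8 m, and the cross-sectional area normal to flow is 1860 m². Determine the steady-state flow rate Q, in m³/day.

Flow is perpendicular to layering, so the layers act in series and the equivalent K is the thickness-weighted harmonic mean.
Total thickness L = 6.83 + 13.5 + 7.95 + 3.97 = 32.25 m.
Σ(b_i/K_i) = 6.83/0.00539 + 13.5/0.507 + 7.95/1420 + 3.97/1.36 = 1297 d.
K_eq = L / Σ(b_i/K_i) = 32.25 / 1297 = 0.02487 m/day.
Q = K_eq · A · (Δh/L) = 0.02487 × 1860 × (11.8/32.25) = 16.93 m³/day.

16.9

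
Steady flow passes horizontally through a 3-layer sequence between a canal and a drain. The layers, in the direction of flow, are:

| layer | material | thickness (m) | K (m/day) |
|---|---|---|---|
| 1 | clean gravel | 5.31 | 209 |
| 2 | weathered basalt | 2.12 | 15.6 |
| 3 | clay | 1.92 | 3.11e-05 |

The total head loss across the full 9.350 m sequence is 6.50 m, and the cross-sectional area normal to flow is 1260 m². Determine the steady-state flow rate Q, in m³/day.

Flow is perpendicular to layering, so the layers act in series and the equivalent K is the thickness-weighted harmonic mean.
Total thickness L = 5.31 + 2.12 + 1.92 = 9.350 m.
Σ(b_i/K_i) = 5.31/209 + 2.12/15.6 + 1.92/3.11e-05 = 61736 d.
K_eq = L / Σ(b_i/K_i) = 9.350 / 61736 = 0.0001515 m/day.
Q = K_eq · A · (Δh/L) = 0.0001515 × 1260 × (6.50/9.350) = 0.1327 m³/day.

0.133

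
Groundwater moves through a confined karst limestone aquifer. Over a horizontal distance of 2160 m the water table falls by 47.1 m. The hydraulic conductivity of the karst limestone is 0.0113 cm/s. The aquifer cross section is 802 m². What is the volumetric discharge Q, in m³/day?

171

Convert K: 0.0113 cm/s × 864 = 9.763 m/day.
Hydraulic gradient i = Δh / L = 47.1 / 2160 = 0.02181.
Darcy's law: Q = K · A · i = 9.763 × 802.0 × 0.02181 = 170.7 m³/day.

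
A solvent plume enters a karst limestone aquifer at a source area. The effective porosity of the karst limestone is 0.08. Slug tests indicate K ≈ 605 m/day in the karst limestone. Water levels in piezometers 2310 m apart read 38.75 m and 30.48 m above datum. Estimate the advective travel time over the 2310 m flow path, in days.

85.3

Hydraulic gradient i = (38.75 − 30.48) / 2310 = 8.27 / 2310 = 0.003580.
Darcy flux q = K · i = 605.0 × 0.003580 = 2.166 m/day.
Seepage velocity v = q / n_e = 2.166 / 0.08 = 27.07 m/day.
Travel time t = L / v = 2310 / 27.07 = 85.32 days.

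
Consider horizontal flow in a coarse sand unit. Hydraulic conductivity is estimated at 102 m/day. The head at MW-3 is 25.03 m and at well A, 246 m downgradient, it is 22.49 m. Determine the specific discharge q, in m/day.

Hydraulic gradient i = (25.03 − 22.49) / 246 = 2.54 / 246 = 0.01033.
Specific discharge q = K · i = 102.0 × 0.01033 = 1.053 m/day.

1.05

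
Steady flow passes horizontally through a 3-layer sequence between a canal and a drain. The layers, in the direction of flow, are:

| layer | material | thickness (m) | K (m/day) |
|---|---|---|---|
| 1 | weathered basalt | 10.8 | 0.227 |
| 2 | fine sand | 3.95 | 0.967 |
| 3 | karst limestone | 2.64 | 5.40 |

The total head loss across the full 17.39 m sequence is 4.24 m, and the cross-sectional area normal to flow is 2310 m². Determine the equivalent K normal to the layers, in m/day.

Flow is perpendicular to layering, so the layers act in series and the equivalent K is the thickness-weighted harmonic mean.
Total thickness L = 10.8 + 3.95 + 2.64 = 17.39 m.
Σ(b_i/K_i) = 10.8/0.227 + 3.95/0.967 + 2.64/5.40 = 52.15 d.
K_eq = L / Σ(b_i/K_i) = 17.39 / 52.15 = 0.3335 m/day.

0.333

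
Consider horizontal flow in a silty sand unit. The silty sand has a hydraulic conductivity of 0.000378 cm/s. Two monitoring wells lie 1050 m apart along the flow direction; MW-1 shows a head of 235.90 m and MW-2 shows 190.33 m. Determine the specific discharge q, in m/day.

Convert K: 0.000378 cm/s × 864 = 0.3266 m/day.
Hydraulic gradient i = (235.90 − 190.33) / 1050 = 45.57 / 1050 = 0.04340.
Specific discharge q = K · i = 0.3266 × 0.04340 = 0.01417 m/day.

0.0142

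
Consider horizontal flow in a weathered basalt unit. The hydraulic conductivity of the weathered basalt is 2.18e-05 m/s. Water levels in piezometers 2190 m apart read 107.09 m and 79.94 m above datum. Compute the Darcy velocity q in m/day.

0.0234

Convert K: 2.18e-05 m/s × 86400 = 1.884 m/day.
Hydraulic gradient i = (107.09 − 79.94) / 2190 = 27.15 / 2190 = 0.01240.
Specific discharge q = K · i = 1.884 × 0.01240 = 0.02335 m/day.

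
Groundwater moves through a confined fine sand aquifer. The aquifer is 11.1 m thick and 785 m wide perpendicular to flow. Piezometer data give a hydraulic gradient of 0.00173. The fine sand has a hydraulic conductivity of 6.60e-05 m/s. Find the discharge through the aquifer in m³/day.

Convert K: 6.60e-05 m/s × 86400 = 5.702 m/day.
Cross-sectional area A = 785 × 11.1 = 8714 m².
Hydraulic gradient i = 0.00173.
Darcy's law: Q = K · A · i = 5.702 × 8714 × 0.001730 = 85.96 m³/day.

86.0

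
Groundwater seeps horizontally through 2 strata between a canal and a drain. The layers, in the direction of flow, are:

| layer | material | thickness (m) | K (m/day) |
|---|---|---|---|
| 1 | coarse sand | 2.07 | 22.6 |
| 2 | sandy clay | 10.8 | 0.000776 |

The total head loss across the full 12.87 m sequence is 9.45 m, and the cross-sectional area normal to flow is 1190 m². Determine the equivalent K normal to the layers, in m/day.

Flow is perpendicular to layering, so the layers act in series and the equivalent K is the thickness-weighted harmonic mean.
Total thickness L = 2.07 + 10.8 = 12.87 m.
Σ(b_i/K_i) = 2.07/22.6 + 10.8/0.000776 = 13918 d.
K_eq = L / Σ(b_i/K_i) = 12.87 / 13918 = 0.0009247 m/day.

0.000925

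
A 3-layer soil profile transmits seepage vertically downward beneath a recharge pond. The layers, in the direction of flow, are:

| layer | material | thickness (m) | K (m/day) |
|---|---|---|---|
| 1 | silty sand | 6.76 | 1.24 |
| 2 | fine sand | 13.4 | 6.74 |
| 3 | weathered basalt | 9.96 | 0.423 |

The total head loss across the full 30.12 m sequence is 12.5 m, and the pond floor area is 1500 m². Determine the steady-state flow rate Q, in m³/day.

Flow is perpendicular to layering, so the layers act in series and the equivalent K is the thickness-weighted harmonic mean.
Total thickness L = 6.76 + 13.4 + 9.96 = 30.12 m.
Σ(b_i/K_i) = 6.76/1.24 + 13.4/6.74 + 9.96/0.423 = 30.99 d.
K_eq = L / Σ(b_i/K_i) = 30.12 / 30.99 = 0.9721 m/day.
Q = K_eq · A · (Δh/L) = 0.9721 × 1500 × (12.5/30.12) = 605.1 m³/day.

605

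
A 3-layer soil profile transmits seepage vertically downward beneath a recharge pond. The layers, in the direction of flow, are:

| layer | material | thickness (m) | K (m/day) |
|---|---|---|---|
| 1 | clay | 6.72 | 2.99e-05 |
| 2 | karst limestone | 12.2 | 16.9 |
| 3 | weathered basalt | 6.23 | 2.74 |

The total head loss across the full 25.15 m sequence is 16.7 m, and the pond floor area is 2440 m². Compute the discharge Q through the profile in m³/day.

0.181

Flow is perpendicular to layering, so the layers act in series and the equivalent K is the thickness-weighted harmonic mean.
Total thickness L = 6.72 + 12.2 + 6.23 = 25.15 m.
Σ(b_i/K_i) = 6.72/2.99e-05 + 12.2/16.9 + 6.23/2.74 = 2.248e+05 d.
K_eq = L / Σ(b_i/K_i) = 25.15 / 2.248e+05 = 0.0001119 m/day.
Q = K_eq · A · (Δh/L) = 0.0001119 × 2440 × (16.7/25.15) = 0.1813 m³/day.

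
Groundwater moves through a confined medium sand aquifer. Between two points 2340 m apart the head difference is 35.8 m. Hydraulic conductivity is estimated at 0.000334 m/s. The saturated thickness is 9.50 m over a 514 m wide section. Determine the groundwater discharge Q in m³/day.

Convert K: 0.000334 m/s × 86400 = 28.86 m/day.
Cross-sectional area A = 514 × 9.50 = 4883 m².
Hydraulic gradient i = Δh / L = 35.8 / 2340 = 0.01530.
Darcy's law: Q = K · A · i = 28.86 × 4883 × 0.01530 = 2156 m³/day.

2160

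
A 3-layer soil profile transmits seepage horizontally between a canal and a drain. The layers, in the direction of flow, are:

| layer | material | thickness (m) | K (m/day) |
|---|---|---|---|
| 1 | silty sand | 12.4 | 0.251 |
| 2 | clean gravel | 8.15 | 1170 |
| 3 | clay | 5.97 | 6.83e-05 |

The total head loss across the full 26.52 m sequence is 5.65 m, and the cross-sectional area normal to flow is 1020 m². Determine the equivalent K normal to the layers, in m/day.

0.000303

Flow is perpendicular to layering, so the layers act in series and the equivalent K is the thickness-weighted harmonic mean.
Total thickness L = 12.4 + 8.15 + 5.97 = 26.52 m.
Σ(b_i/K_i) = 12.4/0.251 + 8.15/1170 + 5.97/6.83e-05 = 87458 d.
K_eq = L / Σ(b_i/K_i) = 26.52 / 87458 = 0.0003032 m/day.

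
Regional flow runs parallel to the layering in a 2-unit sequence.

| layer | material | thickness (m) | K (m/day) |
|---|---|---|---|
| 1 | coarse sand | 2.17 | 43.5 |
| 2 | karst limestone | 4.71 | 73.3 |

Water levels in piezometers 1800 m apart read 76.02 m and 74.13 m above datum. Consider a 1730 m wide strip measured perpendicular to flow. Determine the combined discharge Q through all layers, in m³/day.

799

Flow is parallel to layering, so each bed carries its own Darcy discharge and the transmissivities add.
Σ(K_i·b_i) = 43.5×2.17 + 73.3×4.71 = 439.6 m²/day.
Hydraulic gradient i = (76.02 − 74.13) / 1800 = 1.89 / 1800 = 0.001050.
Q = Σ(K_i·b_i) · W · i = 439.6 × 1730 × 0.001050 = 798.6 m³/day.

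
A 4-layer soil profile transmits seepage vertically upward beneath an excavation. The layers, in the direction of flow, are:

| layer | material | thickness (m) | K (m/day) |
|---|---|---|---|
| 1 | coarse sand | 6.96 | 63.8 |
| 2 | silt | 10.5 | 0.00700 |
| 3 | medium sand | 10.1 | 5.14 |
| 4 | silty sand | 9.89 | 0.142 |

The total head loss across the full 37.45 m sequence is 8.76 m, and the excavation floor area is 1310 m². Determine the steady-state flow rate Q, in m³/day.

7.30

Flow is perpendicular to layering, so the layers act in series and the equivalent K is the thickness-weighted harmonic mean.
Total thickness L = 6.96 + 10.5 + 10.1 + 9.89 = 37.45 m.
Σ(b_i/K_i) = 6.96/63.8 + 10.5/0.00700 + 10.1/5.14 + 9.89/0.142 = 1572 d.
K_eq = L / Σ(b_i/K_i) = 37.45 / 1572 = 0.02383 m/day.
Q = K_eq · A · (Δh/L) = 0.02383 × 1310 × (8.76/37.45) = 7.301 m³/day.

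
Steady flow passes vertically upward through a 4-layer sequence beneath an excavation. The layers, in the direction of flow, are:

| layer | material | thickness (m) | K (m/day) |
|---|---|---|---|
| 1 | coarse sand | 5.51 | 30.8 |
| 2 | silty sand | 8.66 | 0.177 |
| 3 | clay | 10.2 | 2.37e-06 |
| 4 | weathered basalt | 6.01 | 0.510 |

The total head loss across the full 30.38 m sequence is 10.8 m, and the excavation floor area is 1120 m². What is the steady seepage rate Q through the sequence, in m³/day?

Flow is perpendicular to layering, so the layers act in series and the equivalent K is the thickness-weighted harmonic mean.
Total thickness L = 5.51 + 8.66 + 10.2 + 6.01 = 30.38 m.
Σ(b_i/K_i) = 5.51/30.8 + 8.66/0.177 + 10.2/2.37e-06 + 6.01/0.510 = 4.304e+06 d.
K_eq = L / Σ(b_i/K_i) = 30.38 / 4.304e+06 = 7.059e-06 m/day.
Q = K_eq · A · (Δh/L) = 7.059e-06 × 1120 × (10.8/30.38) = 0.002811 m³/day.

0.00281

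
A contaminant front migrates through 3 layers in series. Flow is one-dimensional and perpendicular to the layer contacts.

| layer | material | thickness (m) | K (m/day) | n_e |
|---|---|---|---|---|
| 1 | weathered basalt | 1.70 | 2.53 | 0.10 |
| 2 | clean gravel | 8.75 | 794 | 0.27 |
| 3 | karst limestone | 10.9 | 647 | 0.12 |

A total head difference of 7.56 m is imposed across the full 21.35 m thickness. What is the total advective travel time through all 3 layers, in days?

0.356

With flow normal to the layers, continuity requires the same specific discharge q through every layer.
Σ(b_i/K_i) = 1.70/2.53 + 8.75/794 + 10.9/647 = 0.6998 d.
q = Δh / Σ(b_i/K_i) = 7.56 / 0.6998 = 10.80 m/day.
In each layer the seepage velocity is v_i = q/n_i, so the layer transit time is t_i = b_i·n_i / q:
  layer 1 (weathered basalt): t_1 = 1.70 × 0.10 / 10.80 = 0.01574 d
  layer 2 (clean gravel): t_2 = 8.75 × 0.27 / 10.80 = 0.2187 d
  layer 3 (karst limestone): t_3 = 10.9 × 0.12 / 10.80 = 0.1211 d
Total t = Σ t_i = 0.3555 days.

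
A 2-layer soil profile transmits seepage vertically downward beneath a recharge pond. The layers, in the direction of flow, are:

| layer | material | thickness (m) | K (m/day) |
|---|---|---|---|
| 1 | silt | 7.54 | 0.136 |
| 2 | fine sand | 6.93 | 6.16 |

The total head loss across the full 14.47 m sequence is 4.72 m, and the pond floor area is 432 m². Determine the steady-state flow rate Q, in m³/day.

Flow is perpendicular to layering, so the layers act in series and the equivalent K is the thickness-weighted harmonic mean.
Total thickness L = 7.54 + 6.93 = 14.47 m.
Σ(b_i/K_i) = 7.54/0.136 + 6.93/6.16 = 56.57 d.
K_eq = L / Σ(b_i/K_i) = 14.47 / 56.57 = 0.2558 m/day.
Q = K_eq · A · (Δh/L) = 0.2558 × 432 × (4.72/14.47) = 36.05 m³/day.

36.0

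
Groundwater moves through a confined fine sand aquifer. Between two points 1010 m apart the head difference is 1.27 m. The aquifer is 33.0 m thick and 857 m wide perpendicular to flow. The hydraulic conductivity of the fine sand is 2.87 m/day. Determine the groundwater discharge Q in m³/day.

Cross-sectional area A = 857 × 33.0 = 28281 m².
Hydraulic gradient i = Δh / L = 1.27 / 1010 = 0.001257.
Darcy's law: Q = K · A · i = 2.870 × 28281 × 0.001257 = 102.1 m³/day.

102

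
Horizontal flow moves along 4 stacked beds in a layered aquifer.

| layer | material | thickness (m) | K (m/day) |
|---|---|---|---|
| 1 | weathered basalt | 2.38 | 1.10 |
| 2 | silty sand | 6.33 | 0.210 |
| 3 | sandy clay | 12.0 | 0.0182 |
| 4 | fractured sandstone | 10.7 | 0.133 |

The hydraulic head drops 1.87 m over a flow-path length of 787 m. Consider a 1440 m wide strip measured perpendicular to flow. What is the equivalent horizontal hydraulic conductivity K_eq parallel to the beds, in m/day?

Flow is parallel to layering, so each bed carries its own Darcy discharge and the transmissivities add.
Σ(K_i·b_i) = 1.10×2.38 + 0.210×6.33 + 0.0182×12.0 + 0.133×10.7 = 5.589 m²/day.
Total thickness b = 31.41 m, so K_eq = Σ(K_i·b_i)/b = 0.1779 m/day.

0.178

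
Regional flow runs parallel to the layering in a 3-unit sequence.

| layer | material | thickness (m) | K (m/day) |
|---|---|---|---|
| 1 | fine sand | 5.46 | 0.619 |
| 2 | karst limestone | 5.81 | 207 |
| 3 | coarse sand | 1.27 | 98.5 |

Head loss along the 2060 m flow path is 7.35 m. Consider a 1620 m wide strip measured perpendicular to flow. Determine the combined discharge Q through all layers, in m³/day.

Flow is parallel to layering, so each bed carries its own Darcy discharge and the transmissivities add.
Σ(K_i·b_i) = 0.619×5.46 + 207×5.81 + 98.5×1.27 = 1331 m²/day.
Hydraulic gradient i = Δh / L = 7.35 / 2060 = 0.003568.
Q = Σ(K_i·b_i) · W · i = 1331 × 1620 × 0.003568 = 7694 m³/day.

7690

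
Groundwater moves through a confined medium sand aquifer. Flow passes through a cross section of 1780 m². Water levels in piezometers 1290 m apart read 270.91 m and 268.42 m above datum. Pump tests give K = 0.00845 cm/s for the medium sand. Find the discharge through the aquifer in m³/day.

25.1

Convert K: 0.00845 cm/s × 864 = 7.301 m/day.
Hydraulic gradient i = (270.91 − 268.42) / 1290 = 2.49 / 1290 = 0.001930.
Darcy's law: Q = K · A · i = 7.301 × 1780 × 0.001930 = 25.08 m³/day.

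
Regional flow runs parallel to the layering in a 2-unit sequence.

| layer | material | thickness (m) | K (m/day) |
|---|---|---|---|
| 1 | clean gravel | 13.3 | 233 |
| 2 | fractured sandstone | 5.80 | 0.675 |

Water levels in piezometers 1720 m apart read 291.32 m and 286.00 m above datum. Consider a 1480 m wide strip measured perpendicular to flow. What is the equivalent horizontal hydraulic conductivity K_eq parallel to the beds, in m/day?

Flow is parallel to layering, so each bed carries its own Darcy discharge and the transmissivities add.
Σ(K_i·b_i) = 233×13.3 + 0.675×5.80 = 3103 m²/day.
Total thickness b = 19.10 m, so K_eq = Σ(K_i·b_i)/b = 162.5 m/day.

162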